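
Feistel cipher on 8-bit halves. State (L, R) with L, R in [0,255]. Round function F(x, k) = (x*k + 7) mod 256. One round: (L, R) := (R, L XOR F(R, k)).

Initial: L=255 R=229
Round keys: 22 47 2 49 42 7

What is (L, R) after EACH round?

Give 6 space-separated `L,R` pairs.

Round 1 (k=22): L=229 R=74
Round 2 (k=47): L=74 R=120
Round 3 (k=2): L=120 R=189
Round 4 (k=49): L=189 R=76
Round 5 (k=42): L=76 R=194
Round 6 (k=7): L=194 R=25

Answer: 229,74 74,120 120,189 189,76 76,194 194,25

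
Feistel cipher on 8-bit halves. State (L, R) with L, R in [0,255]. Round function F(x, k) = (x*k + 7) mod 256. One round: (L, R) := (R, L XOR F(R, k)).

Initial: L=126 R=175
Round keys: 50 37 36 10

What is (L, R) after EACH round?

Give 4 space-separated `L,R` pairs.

Round 1 (k=50): L=175 R=75
Round 2 (k=37): L=75 R=113
Round 3 (k=36): L=113 R=160
Round 4 (k=10): L=160 R=54

Answer: 175,75 75,113 113,160 160,54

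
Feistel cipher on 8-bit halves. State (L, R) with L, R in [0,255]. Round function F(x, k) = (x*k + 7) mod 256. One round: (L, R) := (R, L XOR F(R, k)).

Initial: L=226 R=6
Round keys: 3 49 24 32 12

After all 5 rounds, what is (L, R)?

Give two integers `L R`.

Round 1 (k=3): L=6 R=251
Round 2 (k=49): L=251 R=20
Round 3 (k=24): L=20 R=28
Round 4 (k=32): L=28 R=147
Round 5 (k=12): L=147 R=247

Answer: 147 247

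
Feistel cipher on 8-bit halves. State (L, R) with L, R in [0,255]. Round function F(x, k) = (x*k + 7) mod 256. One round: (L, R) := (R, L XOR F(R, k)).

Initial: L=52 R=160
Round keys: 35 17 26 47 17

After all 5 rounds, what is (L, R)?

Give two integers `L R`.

Round 1 (k=35): L=160 R=211
Round 2 (k=17): L=211 R=170
Round 3 (k=26): L=170 R=152
Round 4 (k=47): L=152 R=69
Round 5 (k=17): L=69 R=4

Answer: 69 4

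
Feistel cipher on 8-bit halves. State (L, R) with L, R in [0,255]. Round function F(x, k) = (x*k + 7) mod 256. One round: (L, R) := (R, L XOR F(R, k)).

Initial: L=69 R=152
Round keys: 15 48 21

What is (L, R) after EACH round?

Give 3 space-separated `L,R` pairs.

Round 1 (k=15): L=152 R=170
Round 2 (k=48): L=170 R=127
Round 3 (k=21): L=127 R=216

Answer: 152,170 170,127 127,216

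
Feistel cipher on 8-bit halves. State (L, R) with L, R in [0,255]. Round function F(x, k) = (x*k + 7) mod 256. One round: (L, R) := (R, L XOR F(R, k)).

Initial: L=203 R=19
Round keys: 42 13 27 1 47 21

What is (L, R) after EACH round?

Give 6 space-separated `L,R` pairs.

Round 1 (k=42): L=19 R=238
Round 2 (k=13): L=238 R=14
Round 3 (k=27): L=14 R=111
Round 4 (k=1): L=111 R=120
Round 5 (k=47): L=120 R=96
Round 6 (k=21): L=96 R=159

Answer: 19,238 238,14 14,111 111,120 120,96 96,159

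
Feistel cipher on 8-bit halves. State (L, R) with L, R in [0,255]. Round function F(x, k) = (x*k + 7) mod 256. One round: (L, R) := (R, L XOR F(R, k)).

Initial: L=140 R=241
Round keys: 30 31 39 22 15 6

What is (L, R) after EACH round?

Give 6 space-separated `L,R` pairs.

Answer: 241,201 201,175 175,121 121,194 194,28 28,109

Derivation:
Round 1 (k=30): L=241 R=201
Round 2 (k=31): L=201 R=175
Round 3 (k=39): L=175 R=121
Round 4 (k=22): L=121 R=194
Round 5 (k=15): L=194 R=28
Round 6 (k=6): L=28 R=109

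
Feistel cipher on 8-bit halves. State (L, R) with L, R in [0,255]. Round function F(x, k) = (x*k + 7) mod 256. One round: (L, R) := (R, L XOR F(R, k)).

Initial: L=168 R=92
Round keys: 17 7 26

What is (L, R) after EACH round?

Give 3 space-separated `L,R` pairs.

Round 1 (k=17): L=92 R=139
Round 2 (k=7): L=139 R=136
Round 3 (k=26): L=136 R=92

Answer: 92,139 139,136 136,92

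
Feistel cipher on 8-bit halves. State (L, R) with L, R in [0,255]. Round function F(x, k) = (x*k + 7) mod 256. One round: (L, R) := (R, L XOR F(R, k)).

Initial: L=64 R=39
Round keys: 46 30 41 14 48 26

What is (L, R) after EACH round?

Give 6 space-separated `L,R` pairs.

Answer: 39,73 73,178 178,192 192,53 53,55 55,168

Derivation:
Round 1 (k=46): L=39 R=73
Round 2 (k=30): L=73 R=178
Round 3 (k=41): L=178 R=192
Round 4 (k=14): L=192 R=53
Round 5 (k=48): L=53 R=55
Round 6 (k=26): L=55 R=168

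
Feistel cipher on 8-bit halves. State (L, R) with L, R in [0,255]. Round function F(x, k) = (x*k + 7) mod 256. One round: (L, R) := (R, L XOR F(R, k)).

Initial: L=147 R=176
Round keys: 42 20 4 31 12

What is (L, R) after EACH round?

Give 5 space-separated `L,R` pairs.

Answer: 176,116 116,167 167,215 215,183 183,76

Derivation:
Round 1 (k=42): L=176 R=116
Round 2 (k=20): L=116 R=167
Round 3 (k=4): L=167 R=215
Round 4 (k=31): L=215 R=183
Round 5 (k=12): L=183 R=76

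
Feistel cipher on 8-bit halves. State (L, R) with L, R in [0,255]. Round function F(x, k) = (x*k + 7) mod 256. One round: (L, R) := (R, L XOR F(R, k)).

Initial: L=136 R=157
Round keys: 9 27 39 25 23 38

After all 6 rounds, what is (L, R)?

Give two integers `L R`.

Round 1 (k=9): L=157 R=4
Round 2 (k=27): L=4 R=238
Round 3 (k=39): L=238 R=77
Round 4 (k=25): L=77 R=98
Round 5 (k=23): L=98 R=152
Round 6 (k=38): L=152 R=245

Answer: 152 245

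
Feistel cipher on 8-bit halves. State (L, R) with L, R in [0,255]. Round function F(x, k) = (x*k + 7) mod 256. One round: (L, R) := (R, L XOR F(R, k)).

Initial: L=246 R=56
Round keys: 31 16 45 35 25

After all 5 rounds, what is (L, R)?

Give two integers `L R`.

Answer: 239 173

Derivation:
Round 1 (k=31): L=56 R=57
Round 2 (k=16): L=57 R=175
Round 3 (k=45): L=175 R=243
Round 4 (k=35): L=243 R=239
Round 5 (k=25): L=239 R=173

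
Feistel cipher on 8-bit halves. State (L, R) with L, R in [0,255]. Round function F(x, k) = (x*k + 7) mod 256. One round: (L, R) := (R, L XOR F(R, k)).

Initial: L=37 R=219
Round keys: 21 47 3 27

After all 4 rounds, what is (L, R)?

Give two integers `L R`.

Round 1 (k=21): L=219 R=219
Round 2 (k=47): L=219 R=231
Round 3 (k=3): L=231 R=103
Round 4 (k=27): L=103 R=3

Answer: 103 3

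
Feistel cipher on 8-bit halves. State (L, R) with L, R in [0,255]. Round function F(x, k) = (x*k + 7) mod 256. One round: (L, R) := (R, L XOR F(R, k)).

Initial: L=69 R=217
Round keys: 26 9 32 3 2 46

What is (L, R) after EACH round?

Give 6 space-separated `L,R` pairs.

Round 1 (k=26): L=217 R=84
Round 2 (k=9): L=84 R=34
Round 3 (k=32): L=34 R=19
Round 4 (k=3): L=19 R=98
Round 5 (k=2): L=98 R=216
Round 6 (k=46): L=216 R=181

Answer: 217,84 84,34 34,19 19,98 98,216 216,181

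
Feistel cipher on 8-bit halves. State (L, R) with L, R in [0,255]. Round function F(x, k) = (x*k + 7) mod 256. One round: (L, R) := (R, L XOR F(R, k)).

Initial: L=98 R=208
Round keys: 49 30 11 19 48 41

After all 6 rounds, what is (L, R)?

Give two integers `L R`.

Answer: 244 54

Derivation:
Round 1 (k=49): L=208 R=181
Round 2 (k=30): L=181 R=237
Round 3 (k=11): L=237 R=131
Round 4 (k=19): L=131 R=45
Round 5 (k=48): L=45 R=244
Round 6 (k=41): L=244 R=54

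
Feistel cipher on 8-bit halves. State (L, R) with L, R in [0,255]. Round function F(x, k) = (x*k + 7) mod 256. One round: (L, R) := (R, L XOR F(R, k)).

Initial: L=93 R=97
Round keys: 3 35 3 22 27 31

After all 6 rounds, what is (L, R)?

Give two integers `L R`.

Answer: 62 201

Derivation:
Round 1 (k=3): L=97 R=119
Round 2 (k=35): L=119 R=45
Round 3 (k=3): L=45 R=249
Round 4 (k=22): L=249 R=64
Round 5 (k=27): L=64 R=62
Round 6 (k=31): L=62 R=201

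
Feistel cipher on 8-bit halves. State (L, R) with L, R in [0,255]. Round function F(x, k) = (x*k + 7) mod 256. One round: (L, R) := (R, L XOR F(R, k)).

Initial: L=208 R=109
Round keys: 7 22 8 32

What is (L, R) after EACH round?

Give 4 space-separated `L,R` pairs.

Round 1 (k=7): L=109 R=210
Round 2 (k=22): L=210 R=126
Round 3 (k=8): L=126 R=37
Round 4 (k=32): L=37 R=217

Answer: 109,210 210,126 126,37 37,217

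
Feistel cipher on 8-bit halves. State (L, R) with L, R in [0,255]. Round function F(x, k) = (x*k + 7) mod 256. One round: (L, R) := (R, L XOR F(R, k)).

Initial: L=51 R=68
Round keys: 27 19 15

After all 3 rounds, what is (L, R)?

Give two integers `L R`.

Round 1 (k=27): L=68 R=0
Round 2 (k=19): L=0 R=67
Round 3 (k=15): L=67 R=244

Answer: 67 244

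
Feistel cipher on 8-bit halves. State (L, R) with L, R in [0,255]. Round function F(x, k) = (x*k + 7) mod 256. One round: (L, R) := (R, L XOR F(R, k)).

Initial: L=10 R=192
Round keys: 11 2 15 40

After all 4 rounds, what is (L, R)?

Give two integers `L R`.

Round 1 (k=11): L=192 R=77
Round 2 (k=2): L=77 R=97
Round 3 (k=15): L=97 R=251
Round 4 (k=40): L=251 R=94

Answer: 251 94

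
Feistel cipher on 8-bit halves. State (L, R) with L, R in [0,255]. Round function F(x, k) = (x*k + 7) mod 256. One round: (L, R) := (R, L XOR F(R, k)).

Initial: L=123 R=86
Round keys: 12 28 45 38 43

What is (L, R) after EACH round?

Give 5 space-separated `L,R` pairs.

Answer: 86,116 116,225 225,224 224,166 166,9

Derivation:
Round 1 (k=12): L=86 R=116
Round 2 (k=28): L=116 R=225
Round 3 (k=45): L=225 R=224
Round 4 (k=38): L=224 R=166
Round 5 (k=43): L=166 R=9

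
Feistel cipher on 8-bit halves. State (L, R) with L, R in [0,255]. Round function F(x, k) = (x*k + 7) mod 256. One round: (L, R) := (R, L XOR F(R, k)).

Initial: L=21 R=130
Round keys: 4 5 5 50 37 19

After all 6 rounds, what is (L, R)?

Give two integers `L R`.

Round 1 (k=4): L=130 R=26
Round 2 (k=5): L=26 R=11
Round 3 (k=5): L=11 R=36
Round 4 (k=50): L=36 R=4
Round 5 (k=37): L=4 R=191
Round 6 (k=19): L=191 R=48

Answer: 191 48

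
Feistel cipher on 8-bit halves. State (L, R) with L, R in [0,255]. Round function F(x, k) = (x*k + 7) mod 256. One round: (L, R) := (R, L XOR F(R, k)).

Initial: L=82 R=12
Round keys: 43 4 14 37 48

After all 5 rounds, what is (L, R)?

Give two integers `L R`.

Answer: 208 247

Derivation:
Round 1 (k=43): L=12 R=89
Round 2 (k=4): L=89 R=103
Round 3 (k=14): L=103 R=240
Round 4 (k=37): L=240 R=208
Round 5 (k=48): L=208 R=247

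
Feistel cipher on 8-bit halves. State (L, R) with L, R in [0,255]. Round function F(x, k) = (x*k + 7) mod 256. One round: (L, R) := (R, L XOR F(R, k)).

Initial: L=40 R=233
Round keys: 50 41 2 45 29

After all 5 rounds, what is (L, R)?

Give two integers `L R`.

Answer: 198 173

Derivation:
Round 1 (k=50): L=233 R=161
Round 2 (k=41): L=161 R=57
Round 3 (k=2): L=57 R=216
Round 4 (k=45): L=216 R=198
Round 5 (k=29): L=198 R=173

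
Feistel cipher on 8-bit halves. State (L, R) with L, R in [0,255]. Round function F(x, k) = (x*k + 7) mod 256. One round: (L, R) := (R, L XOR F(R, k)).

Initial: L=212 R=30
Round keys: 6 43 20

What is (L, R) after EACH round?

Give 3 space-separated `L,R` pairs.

Answer: 30,111 111,178 178,128

Derivation:
Round 1 (k=6): L=30 R=111
Round 2 (k=43): L=111 R=178
Round 3 (k=20): L=178 R=128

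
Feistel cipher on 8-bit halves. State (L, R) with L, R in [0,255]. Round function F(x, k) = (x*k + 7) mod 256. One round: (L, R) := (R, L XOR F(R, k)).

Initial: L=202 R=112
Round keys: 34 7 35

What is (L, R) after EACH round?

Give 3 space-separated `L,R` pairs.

Answer: 112,45 45,50 50,240

Derivation:
Round 1 (k=34): L=112 R=45
Round 2 (k=7): L=45 R=50
Round 3 (k=35): L=50 R=240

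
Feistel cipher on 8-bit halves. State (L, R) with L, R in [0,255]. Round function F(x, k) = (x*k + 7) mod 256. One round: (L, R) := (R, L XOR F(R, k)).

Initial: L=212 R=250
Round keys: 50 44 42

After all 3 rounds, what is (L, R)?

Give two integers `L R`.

Answer: 97 254

Derivation:
Round 1 (k=50): L=250 R=15
Round 2 (k=44): L=15 R=97
Round 3 (k=42): L=97 R=254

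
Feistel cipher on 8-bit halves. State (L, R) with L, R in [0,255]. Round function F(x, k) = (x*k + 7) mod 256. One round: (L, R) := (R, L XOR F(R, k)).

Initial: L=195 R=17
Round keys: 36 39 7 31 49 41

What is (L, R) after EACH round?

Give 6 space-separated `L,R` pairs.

Round 1 (k=36): L=17 R=168
Round 2 (k=39): L=168 R=142
Round 3 (k=7): L=142 R=65
Round 4 (k=31): L=65 R=104
Round 5 (k=49): L=104 R=174
Round 6 (k=41): L=174 R=141

Answer: 17,168 168,142 142,65 65,104 104,174 174,141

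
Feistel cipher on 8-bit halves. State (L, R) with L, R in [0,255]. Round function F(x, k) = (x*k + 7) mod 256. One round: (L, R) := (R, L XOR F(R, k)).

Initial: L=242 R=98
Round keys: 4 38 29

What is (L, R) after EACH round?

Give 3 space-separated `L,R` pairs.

Answer: 98,125 125,247 247,127

Derivation:
Round 1 (k=4): L=98 R=125
Round 2 (k=38): L=125 R=247
Round 3 (k=29): L=247 R=127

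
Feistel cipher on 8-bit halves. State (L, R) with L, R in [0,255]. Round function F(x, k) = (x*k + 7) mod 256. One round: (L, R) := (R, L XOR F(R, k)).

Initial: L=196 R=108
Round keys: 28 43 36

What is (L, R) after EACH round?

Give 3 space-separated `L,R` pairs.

Answer: 108,19 19,84 84,196

Derivation:
Round 1 (k=28): L=108 R=19
Round 2 (k=43): L=19 R=84
Round 3 (k=36): L=84 R=196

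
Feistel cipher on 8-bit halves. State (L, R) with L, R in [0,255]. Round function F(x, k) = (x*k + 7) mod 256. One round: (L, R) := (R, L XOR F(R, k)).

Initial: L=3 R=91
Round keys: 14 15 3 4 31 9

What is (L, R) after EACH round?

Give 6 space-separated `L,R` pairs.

Round 1 (k=14): L=91 R=2
Round 2 (k=15): L=2 R=126
Round 3 (k=3): L=126 R=131
Round 4 (k=4): L=131 R=109
Round 5 (k=31): L=109 R=185
Round 6 (k=9): L=185 R=229

Answer: 91,2 2,126 126,131 131,109 109,185 185,229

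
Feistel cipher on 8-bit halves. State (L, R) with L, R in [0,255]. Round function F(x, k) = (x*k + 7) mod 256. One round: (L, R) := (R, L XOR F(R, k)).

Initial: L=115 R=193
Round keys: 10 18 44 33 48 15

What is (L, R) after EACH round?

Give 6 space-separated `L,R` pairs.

Answer: 193,226 226,42 42,221 221,174 174,122 122,131

Derivation:
Round 1 (k=10): L=193 R=226
Round 2 (k=18): L=226 R=42
Round 3 (k=44): L=42 R=221
Round 4 (k=33): L=221 R=174
Round 5 (k=48): L=174 R=122
Round 6 (k=15): L=122 R=131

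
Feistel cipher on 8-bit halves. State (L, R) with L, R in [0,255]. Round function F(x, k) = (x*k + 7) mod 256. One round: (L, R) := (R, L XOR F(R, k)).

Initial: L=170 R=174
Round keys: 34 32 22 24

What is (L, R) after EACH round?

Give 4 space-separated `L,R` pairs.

Answer: 174,137 137,137 137,68 68,238

Derivation:
Round 1 (k=34): L=174 R=137
Round 2 (k=32): L=137 R=137
Round 3 (k=22): L=137 R=68
Round 4 (k=24): L=68 R=238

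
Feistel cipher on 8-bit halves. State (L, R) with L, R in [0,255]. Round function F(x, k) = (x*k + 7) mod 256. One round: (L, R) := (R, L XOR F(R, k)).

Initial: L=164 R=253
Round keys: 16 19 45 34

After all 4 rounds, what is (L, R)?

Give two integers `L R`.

Answer: 67 128

Derivation:
Round 1 (k=16): L=253 R=115
Round 2 (k=19): L=115 R=109
Round 3 (k=45): L=109 R=67
Round 4 (k=34): L=67 R=128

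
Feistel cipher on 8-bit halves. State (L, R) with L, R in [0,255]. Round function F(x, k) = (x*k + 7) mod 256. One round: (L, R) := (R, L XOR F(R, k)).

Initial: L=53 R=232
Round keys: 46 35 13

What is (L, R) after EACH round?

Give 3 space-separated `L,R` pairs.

Answer: 232,130 130,37 37,106

Derivation:
Round 1 (k=46): L=232 R=130
Round 2 (k=35): L=130 R=37
Round 3 (k=13): L=37 R=106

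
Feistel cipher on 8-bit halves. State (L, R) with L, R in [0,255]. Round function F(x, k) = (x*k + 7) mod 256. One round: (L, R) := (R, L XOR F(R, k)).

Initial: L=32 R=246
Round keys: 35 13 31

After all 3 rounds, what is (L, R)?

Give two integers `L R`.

Answer: 10 180

Derivation:
Round 1 (k=35): L=246 R=137
Round 2 (k=13): L=137 R=10
Round 3 (k=31): L=10 R=180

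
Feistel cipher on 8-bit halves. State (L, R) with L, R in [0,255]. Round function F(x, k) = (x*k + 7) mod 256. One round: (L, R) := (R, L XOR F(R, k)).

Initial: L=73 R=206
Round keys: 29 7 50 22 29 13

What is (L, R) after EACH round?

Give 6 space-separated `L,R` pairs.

Answer: 206,20 20,93 93,37 37,104 104,234 234,129

Derivation:
Round 1 (k=29): L=206 R=20
Round 2 (k=7): L=20 R=93
Round 3 (k=50): L=93 R=37
Round 4 (k=22): L=37 R=104
Round 5 (k=29): L=104 R=234
Round 6 (k=13): L=234 R=129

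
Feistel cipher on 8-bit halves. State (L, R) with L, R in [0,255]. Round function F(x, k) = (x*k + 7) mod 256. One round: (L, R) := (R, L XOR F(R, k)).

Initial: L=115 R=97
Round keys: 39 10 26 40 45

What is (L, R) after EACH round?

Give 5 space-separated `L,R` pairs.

Round 1 (k=39): L=97 R=189
Round 2 (k=10): L=189 R=8
Round 3 (k=26): L=8 R=106
Round 4 (k=40): L=106 R=159
Round 5 (k=45): L=159 R=144

Answer: 97,189 189,8 8,106 106,159 159,144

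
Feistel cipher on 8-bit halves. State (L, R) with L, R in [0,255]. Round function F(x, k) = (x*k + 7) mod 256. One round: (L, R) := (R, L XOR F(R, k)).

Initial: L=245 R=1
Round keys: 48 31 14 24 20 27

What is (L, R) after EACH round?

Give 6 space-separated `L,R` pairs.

Answer: 1,194 194,132 132,253 253,59 59,94 94,202

Derivation:
Round 1 (k=48): L=1 R=194
Round 2 (k=31): L=194 R=132
Round 3 (k=14): L=132 R=253
Round 4 (k=24): L=253 R=59
Round 5 (k=20): L=59 R=94
Round 6 (k=27): L=94 R=202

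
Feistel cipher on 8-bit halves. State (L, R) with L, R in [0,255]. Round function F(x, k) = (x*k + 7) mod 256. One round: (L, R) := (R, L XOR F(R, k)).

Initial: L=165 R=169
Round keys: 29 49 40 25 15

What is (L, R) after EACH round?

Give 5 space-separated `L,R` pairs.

Round 1 (k=29): L=169 R=137
Round 2 (k=49): L=137 R=233
Round 3 (k=40): L=233 R=230
Round 4 (k=25): L=230 R=148
Round 5 (k=15): L=148 R=85

Answer: 169,137 137,233 233,230 230,148 148,85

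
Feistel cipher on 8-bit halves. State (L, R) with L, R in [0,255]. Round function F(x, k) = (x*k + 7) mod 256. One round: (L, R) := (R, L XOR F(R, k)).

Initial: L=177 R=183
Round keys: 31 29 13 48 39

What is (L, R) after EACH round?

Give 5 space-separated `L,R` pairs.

Answer: 183,129 129,19 19,127 127,196 196,156

Derivation:
Round 1 (k=31): L=183 R=129
Round 2 (k=29): L=129 R=19
Round 3 (k=13): L=19 R=127
Round 4 (k=48): L=127 R=196
Round 5 (k=39): L=196 R=156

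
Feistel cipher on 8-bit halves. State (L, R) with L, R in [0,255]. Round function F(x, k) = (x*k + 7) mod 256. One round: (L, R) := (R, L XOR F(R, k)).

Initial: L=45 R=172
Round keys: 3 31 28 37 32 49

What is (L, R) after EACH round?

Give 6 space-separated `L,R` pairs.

Answer: 172,38 38,13 13,85 85,93 93,242 242,4

Derivation:
Round 1 (k=3): L=172 R=38
Round 2 (k=31): L=38 R=13
Round 3 (k=28): L=13 R=85
Round 4 (k=37): L=85 R=93
Round 5 (k=32): L=93 R=242
Round 6 (k=49): L=242 R=4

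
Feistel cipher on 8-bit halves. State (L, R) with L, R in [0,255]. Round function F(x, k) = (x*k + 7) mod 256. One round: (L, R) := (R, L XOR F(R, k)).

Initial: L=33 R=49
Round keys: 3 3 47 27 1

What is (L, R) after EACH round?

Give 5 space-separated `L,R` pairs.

Round 1 (k=3): L=49 R=187
Round 2 (k=3): L=187 R=9
Round 3 (k=47): L=9 R=21
Round 4 (k=27): L=21 R=55
Round 5 (k=1): L=55 R=43

Answer: 49,187 187,9 9,21 21,55 55,43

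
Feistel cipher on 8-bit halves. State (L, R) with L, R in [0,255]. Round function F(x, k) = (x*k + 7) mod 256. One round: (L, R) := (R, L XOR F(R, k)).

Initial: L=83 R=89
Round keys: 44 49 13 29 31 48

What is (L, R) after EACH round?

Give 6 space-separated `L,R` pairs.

Round 1 (k=44): L=89 R=0
Round 2 (k=49): L=0 R=94
Round 3 (k=13): L=94 R=205
Round 4 (k=29): L=205 R=30
Round 5 (k=31): L=30 R=100
Round 6 (k=48): L=100 R=217

Answer: 89,0 0,94 94,205 205,30 30,100 100,217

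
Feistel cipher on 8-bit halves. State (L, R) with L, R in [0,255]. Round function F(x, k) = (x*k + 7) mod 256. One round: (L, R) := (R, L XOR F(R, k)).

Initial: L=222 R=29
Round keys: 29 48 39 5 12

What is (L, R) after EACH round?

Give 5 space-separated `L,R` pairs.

Round 1 (k=29): L=29 R=142
Round 2 (k=48): L=142 R=186
Round 3 (k=39): L=186 R=211
Round 4 (k=5): L=211 R=156
Round 5 (k=12): L=156 R=132

Answer: 29,142 142,186 186,211 211,156 156,132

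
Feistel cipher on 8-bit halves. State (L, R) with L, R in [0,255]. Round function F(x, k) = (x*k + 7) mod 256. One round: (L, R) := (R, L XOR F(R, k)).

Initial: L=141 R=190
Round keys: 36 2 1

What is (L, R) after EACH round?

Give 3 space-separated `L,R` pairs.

Round 1 (k=36): L=190 R=50
Round 2 (k=2): L=50 R=213
Round 3 (k=1): L=213 R=238

Answer: 190,50 50,213 213,238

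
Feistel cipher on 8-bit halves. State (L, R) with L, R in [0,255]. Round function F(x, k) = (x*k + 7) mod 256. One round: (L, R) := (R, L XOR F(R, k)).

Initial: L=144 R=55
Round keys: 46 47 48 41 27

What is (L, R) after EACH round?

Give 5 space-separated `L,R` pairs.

Answer: 55,121 121,9 9,206 206,12 12,133

Derivation:
Round 1 (k=46): L=55 R=121
Round 2 (k=47): L=121 R=9
Round 3 (k=48): L=9 R=206
Round 4 (k=41): L=206 R=12
Round 5 (k=27): L=12 R=133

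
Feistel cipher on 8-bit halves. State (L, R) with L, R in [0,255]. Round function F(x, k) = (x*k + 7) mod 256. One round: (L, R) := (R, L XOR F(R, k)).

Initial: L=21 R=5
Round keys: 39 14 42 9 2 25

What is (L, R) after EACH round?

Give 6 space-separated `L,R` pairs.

Round 1 (k=39): L=5 R=223
Round 2 (k=14): L=223 R=60
Round 3 (k=42): L=60 R=0
Round 4 (k=9): L=0 R=59
Round 5 (k=2): L=59 R=125
Round 6 (k=25): L=125 R=7

Answer: 5,223 223,60 60,0 0,59 59,125 125,7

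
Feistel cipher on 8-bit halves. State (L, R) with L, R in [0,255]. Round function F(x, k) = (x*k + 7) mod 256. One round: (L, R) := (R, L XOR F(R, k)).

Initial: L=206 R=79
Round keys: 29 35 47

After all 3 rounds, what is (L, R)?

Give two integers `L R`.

Answer: 108 239

Derivation:
Round 1 (k=29): L=79 R=52
Round 2 (k=35): L=52 R=108
Round 3 (k=47): L=108 R=239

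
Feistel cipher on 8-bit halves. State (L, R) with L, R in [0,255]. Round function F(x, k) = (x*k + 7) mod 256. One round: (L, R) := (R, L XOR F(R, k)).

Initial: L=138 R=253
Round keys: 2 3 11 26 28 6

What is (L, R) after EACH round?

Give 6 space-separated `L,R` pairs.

Round 1 (k=2): L=253 R=139
Round 2 (k=3): L=139 R=85
Round 3 (k=11): L=85 R=37
Round 4 (k=26): L=37 R=156
Round 5 (k=28): L=156 R=50
Round 6 (k=6): L=50 R=175

Answer: 253,139 139,85 85,37 37,156 156,50 50,175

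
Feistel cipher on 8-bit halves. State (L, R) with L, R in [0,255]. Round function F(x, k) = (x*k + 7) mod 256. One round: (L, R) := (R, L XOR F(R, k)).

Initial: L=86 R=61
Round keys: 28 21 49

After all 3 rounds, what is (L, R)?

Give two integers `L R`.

Answer: 237 129

Derivation:
Round 1 (k=28): L=61 R=229
Round 2 (k=21): L=229 R=237
Round 3 (k=49): L=237 R=129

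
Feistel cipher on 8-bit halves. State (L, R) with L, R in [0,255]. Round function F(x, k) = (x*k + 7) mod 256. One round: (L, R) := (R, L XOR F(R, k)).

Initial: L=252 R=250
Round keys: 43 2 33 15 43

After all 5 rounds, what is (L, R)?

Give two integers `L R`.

Answer: 167 135

Derivation:
Round 1 (k=43): L=250 R=249
Round 2 (k=2): L=249 R=3
Round 3 (k=33): L=3 R=147
Round 4 (k=15): L=147 R=167
Round 5 (k=43): L=167 R=135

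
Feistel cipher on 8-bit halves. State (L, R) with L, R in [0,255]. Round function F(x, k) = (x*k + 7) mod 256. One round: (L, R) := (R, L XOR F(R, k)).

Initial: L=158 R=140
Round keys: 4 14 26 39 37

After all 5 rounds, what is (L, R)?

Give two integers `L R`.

Round 1 (k=4): L=140 R=169
Round 2 (k=14): L=169 R=201
Round 3 (k=26): L=201 R=216
Round 4 (k=39): L=216 R=38
Round 5 (k=37): L=38 R=93

Answer: 38 93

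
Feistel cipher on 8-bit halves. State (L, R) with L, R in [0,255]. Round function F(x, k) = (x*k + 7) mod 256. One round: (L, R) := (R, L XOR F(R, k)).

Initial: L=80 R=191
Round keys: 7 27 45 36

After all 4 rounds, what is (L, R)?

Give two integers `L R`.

Round 1 (k=7): L=191 R=16
Round 2 (k=27): L=16 R=8
Round 3 (k=45): L=8 R=127
Round 4 (k=36): L=127 R=235

Answer: 127 235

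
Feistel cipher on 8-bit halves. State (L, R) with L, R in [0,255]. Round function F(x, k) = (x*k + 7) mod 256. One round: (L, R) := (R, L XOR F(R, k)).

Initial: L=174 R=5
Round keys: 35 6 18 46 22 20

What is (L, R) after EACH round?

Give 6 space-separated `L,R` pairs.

Answer: 5,24 24,146 146,83 83,99 99,218 218,108

Derivation:
Round 1 (k=35): L=5 R=24
Round 2 (k=6): L=24 R=146
Round 3 (k=18): L=146 R=83
Round 4 (k=46): L=83 R=99
Round 5 (k=22): L=99 R=218
Round 6 (k=20): L=218 R=108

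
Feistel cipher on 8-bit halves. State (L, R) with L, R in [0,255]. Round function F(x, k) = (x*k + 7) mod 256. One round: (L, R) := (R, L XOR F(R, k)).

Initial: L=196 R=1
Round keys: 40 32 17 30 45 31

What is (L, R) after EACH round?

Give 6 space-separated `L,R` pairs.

Round 1 (k=40): L=1 R=235
Round 2 (k=32): L=235 R=102
Round 3 (k=17): L=102 R=38
Round 4 (k=30): L=38 R=29
Round 5 (k=45): L=29 R=6
Round 6 (k=31): L=6 R=220

Answer: 1,235 235,102 102,38 38,29 29,6 6,220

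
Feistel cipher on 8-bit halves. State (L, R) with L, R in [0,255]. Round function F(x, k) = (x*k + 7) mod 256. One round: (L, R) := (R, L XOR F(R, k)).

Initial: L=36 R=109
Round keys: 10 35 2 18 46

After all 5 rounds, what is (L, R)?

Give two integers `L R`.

Answer: 68 95

Derivation:
Round 1 (k=10): L=109 R=109
Round 2 (k=35): L=109 R=131
Round 3 (k=2): L=131 R=96
Round 4 (k=18): L=96 R=68
Round 5 (k=46): L=68 R=95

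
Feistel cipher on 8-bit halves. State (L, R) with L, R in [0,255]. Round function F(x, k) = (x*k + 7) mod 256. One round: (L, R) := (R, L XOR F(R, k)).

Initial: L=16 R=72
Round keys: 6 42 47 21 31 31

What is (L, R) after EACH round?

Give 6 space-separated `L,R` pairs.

Round 1 (k=6): L=72 R=167
Round 2 (k=42): L=167 R=37
Round 3 (k=47): L=37 R=117
Round 4 (k=21): L=117 R=133
Round 5 (k=31): L=133 R=87
Round 6 (k=31): L=87 R=21

Answer: 72,167 167,37 37,117 117,133 133,87 87,21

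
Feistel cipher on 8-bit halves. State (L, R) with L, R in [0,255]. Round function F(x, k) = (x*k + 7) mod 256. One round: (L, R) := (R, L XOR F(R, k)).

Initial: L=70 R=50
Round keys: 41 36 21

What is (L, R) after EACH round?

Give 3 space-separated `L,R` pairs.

Round 1 (k=41): L=50 R=79
Round 2 (k=36): L=79 R=17
Round 3 (k=21): L=17 R=35

Answer: 50,79 79,17 17,35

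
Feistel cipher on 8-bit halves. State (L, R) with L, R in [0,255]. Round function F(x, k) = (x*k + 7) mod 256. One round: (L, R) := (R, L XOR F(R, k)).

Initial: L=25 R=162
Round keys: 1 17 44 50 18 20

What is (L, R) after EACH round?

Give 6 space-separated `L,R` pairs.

Answer: 162,176 176,21 21,19 19,168 168,196 196,255

Derivation:
Round 1 (k=1): L=162 R=176
Round 2 (k=17): L=176 R=21
Round 3 (k=44): L=21 R=19
Round 4 (k=50): L=19 R=168
Round 5 (k=18): L=168 R=196
Round 6 (k=20): L=196 R=255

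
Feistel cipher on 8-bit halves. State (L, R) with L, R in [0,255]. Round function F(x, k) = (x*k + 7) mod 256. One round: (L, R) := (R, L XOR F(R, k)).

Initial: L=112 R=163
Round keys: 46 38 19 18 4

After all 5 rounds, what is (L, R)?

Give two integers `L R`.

Round 1 (k=46): L=163 R=33
Round 2 (k=38): L=33 R=78
Round 3 (k=19): L=78 R=240
Round 4 (k=18): L=240 R=169
Round 5 (k=4): L=169 R=91

Answer: 169 91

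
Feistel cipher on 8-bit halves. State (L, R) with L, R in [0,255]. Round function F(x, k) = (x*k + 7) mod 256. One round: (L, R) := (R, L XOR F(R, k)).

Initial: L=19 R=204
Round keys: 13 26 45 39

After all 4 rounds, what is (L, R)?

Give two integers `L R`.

Round 1 (k=13): L=204 R=112
Round 2 (k=26): L=112 R=171
Round 3 (k=45): L=171 R=102
Round 4 (k=39): L=102 R=58

Answer: 102 58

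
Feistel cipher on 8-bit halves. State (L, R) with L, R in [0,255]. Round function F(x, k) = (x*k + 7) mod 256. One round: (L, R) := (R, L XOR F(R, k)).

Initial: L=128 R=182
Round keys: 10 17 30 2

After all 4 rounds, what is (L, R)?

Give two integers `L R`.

Answer: 12 115

Derivation:
Round 1 (k=10): L=182 R=163
Round 2 (k=17): L=163 R=108
Round 3 (k=30): L=108 R=12
Round 4 (k=2): L=12 R=115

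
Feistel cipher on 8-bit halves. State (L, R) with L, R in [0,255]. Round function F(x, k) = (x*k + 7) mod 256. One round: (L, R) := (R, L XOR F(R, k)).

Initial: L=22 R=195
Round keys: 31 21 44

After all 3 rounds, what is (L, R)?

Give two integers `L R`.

Round 1 (k=31): L=195 R=178
Round 2 (k=21): L=178 R=98
Round 3 (k=44): L=98 R=109

Answer: 98 109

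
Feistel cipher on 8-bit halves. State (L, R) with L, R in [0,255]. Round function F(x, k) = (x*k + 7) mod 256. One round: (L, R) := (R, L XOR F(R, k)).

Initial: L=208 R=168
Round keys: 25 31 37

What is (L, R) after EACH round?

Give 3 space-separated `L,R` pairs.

Answer: 168,191 191,128 128,56

Derivation:
Round 1 (k=25): L=168 R=191
Round 2 (k=31): L=191 R=128
Round 3 (k=37): L=128 R=56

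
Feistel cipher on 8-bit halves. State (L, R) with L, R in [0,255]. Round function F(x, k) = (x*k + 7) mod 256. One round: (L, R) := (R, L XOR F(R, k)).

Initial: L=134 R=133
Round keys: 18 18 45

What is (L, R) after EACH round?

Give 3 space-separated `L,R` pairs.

Round 1 (k=18): L=133 R=231
Round 2 (k=18): L=231 R=192
Round 3 (k=45): L=192 R=32

Answer: 133,231 231,192 192,32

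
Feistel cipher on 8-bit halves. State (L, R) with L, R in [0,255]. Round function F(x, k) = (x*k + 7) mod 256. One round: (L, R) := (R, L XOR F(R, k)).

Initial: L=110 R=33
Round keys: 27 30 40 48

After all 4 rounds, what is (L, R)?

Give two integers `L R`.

Answer: 219 153

Derivation:
Round 1 (k=27): L=33 R=236
Round 2 (k=30): L=236 R=142
Round 3 (k=40): L=142 R=219
Round 4 (k=48): L=219 R=153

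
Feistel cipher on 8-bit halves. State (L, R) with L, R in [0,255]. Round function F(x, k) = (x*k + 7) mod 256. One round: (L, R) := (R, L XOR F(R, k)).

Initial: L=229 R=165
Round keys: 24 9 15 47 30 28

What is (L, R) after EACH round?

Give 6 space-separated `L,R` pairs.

Answer: 165,154 154,212 212,233 233,26 26,250 250,69

Derivation:
Round 1 (k=24): L=165 R=154
Round 2 (k=9): L=154 R=212
Round 3 (k=15): L=212 R=233
Round 4 (k=47): L=233 R=26
Round 5 (k=30): L=26 R=250
Round 6 (k=28): L=250 R=69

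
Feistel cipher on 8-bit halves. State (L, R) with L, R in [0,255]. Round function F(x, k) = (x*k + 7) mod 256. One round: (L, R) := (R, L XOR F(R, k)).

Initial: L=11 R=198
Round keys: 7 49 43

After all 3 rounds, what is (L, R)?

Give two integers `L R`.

Round 1 (k=7): L=198 R=122
Round 2 (k=49): L=122 R=167
Round 3 (k=43): L=167 R=110

Answer: 167 110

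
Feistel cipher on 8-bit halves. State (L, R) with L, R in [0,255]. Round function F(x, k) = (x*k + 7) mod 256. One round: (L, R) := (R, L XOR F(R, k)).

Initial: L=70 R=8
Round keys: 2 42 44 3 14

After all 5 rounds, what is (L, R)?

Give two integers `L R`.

Round 1 (k=2): L=8 R=81
Round 2 (k=42): L=81 R=89
Round 3 (k=44): L=89 R=2
Round 4 (k=3): L=2 R=84
Round 5 (k=14): L=84 R=157

Answer: 84 157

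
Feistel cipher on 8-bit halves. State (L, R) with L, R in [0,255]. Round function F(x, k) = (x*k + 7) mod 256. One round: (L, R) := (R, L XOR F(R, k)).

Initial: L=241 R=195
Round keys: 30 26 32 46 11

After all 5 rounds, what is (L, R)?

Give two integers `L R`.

Answer: 77 193

Derivation:
Round 1 (k=30): L=195 R=16
Round 2 (k=26): L=16 R=100
Round 3 (k=32): L=100 R=151
Round 4 (k=46): L=151 R=77
Round 5 (k=11): L=77 R=193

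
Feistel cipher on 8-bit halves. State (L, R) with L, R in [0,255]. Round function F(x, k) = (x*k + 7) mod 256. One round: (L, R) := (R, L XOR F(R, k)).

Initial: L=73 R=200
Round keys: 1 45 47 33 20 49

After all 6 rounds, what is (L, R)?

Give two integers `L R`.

Answer: 67 164

Derivation:
Round 1 (k=1): L=200 R=134
Round 2 (k=45): L=134 R=93
Round 3 (k=47): L=93 R=156
Round 4 (k=33): L=156 R=126
Round 5 (k=20): L=126 R=67
Round 6 (k=49): L=67 R=164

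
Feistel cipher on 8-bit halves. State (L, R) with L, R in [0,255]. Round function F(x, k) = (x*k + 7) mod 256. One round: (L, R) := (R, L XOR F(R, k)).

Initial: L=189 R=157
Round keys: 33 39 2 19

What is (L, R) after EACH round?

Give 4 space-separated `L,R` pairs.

Round 1 (k=33): L=157 R=249
Round 2 (k=39): L=249 R=107
Round 3 (k=2): L=107 R=36
Round 4 (k=19): L=36 R=216

Answer: 157,249 249,107 107,36 36,216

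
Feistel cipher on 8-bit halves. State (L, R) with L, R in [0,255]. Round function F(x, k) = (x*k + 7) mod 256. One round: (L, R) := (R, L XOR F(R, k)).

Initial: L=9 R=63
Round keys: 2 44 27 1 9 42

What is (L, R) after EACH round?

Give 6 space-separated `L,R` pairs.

Answer: 63,140 140,40 40,179 179,146 146,154 154,217

Derivation:
Round 1 (k=2): L=63 R=140
Round 2 (k=44): L=140 R=40
Round 3 (k=27): L=40 R=179
Round 4 (k=1): L=179 R=146
Round 5 (k=9): L=146 R=154
Round 6 (k=42): L=154 R=217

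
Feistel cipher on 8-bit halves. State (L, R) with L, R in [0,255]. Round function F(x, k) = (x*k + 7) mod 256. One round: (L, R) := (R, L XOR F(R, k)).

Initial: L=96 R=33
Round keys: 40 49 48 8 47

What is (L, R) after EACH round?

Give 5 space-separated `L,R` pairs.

Answer: 33,79 79,7 7,24 24,192 192,95

Derivation:
Round 1 (k=40): L=33 R=79
Round 2 (k=49): L=79 R=7
Round 3 (k=48): L=7 R=24
Round 4 (k=8): L=24 R=192
Round 5 (k=47): L=192 R=95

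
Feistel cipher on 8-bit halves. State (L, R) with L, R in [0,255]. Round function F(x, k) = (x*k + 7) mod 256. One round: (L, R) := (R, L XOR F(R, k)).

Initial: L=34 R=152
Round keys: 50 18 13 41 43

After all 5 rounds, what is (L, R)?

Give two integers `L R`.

Round 1 (k=50): L=152 R=149
Round 2 (k=18): L=149 R=25
Round 3 (k=13): L=25 R=217
Round 4 (k=41): L=217 R=209
Round 5 (k=43): L=209 R=251

Answer: 209 251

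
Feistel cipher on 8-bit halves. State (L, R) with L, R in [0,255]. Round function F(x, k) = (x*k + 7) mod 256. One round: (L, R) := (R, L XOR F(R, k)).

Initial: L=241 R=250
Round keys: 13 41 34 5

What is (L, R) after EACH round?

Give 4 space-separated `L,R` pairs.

Round 1 (k=13): L=250 R=72
Round 2 (k=41): L=72 R=117
Round 3 (k=34): L=117 R=217
Round 4 (k=5): L=217 R=49

Answer: 250,72 72,117 117,217 217,49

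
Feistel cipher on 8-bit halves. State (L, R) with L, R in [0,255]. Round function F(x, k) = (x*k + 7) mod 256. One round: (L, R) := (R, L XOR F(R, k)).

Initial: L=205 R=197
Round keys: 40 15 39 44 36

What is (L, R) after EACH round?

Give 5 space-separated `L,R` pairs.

Round 1 (k=40): L=197 R=2
Round 2 (k=15): L=2 R=224
Round 3 (k=39): L=224 R=37
Round 4 (k=44): L=37 R=131
Round 5 (k=36): L=131 R=86

Answer: 197,2 2,224 224,37 37,131 131,86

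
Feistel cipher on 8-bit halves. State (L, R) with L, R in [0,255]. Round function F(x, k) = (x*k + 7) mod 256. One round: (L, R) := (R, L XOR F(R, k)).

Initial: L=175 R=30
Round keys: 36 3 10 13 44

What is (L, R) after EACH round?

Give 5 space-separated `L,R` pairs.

Answer: 30,144 144,169 169,49 49,45 45,242

Derivation:
Round 1 (k=36): L=30 R=144
Round 2 (k=3): L=144 R=169
Round 3 (k=10): L=169 R=49
Round 4 (k=13): L=49 R=45
Round 5 (k=44): L=45 R=242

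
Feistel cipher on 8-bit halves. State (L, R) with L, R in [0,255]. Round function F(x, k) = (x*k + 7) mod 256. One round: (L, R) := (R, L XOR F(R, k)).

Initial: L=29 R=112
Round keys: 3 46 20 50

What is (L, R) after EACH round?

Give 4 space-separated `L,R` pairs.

Answer: 112,74 74,35 35,137 137,234

Derivation:
Round 1 (k=3): L=112 R=74
Round 2 (k=46): L=74 R=35
Round 3 (k=20): L=35 R=137
Round 4 (k=50): L=137 R=234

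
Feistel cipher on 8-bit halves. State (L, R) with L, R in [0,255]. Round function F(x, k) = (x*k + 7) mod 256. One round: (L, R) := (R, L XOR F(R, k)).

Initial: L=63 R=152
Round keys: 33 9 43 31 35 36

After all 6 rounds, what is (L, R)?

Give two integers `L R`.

Answer: 223 23

Derivation:
Round 1 (k=33): L=152 R=160
Round 2 (k=9): L=160 R=63
Round 3 (k=43): L=63 R=60
Round 4 (k=31): L=60 R=116
Round 5 (k=35): L=116 R=223
Round 6 (k=36): L=223 R=23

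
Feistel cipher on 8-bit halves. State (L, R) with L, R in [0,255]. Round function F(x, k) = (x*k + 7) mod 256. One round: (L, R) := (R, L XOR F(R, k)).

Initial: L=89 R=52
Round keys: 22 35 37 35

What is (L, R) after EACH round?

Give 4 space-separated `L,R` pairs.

Answer: 52,38 38,13 13,206 206,60

Derivation:
Round 1 (k=22): L=52 R=38
Round 2 (k=35): L=38 R=13
Round 3 (k=37): L=13 R=206
Round 4 (k=35): L=206 R=60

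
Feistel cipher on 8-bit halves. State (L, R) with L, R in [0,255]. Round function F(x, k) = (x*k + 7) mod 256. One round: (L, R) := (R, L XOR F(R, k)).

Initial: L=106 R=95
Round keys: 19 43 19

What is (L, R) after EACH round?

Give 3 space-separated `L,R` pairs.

Round 1 (k=19): L=95 R=126
Round 2 (k=43): L=126 R=110
Round 3 (k=19): L=110 R=79

Answer: 95,126 126,110 110,79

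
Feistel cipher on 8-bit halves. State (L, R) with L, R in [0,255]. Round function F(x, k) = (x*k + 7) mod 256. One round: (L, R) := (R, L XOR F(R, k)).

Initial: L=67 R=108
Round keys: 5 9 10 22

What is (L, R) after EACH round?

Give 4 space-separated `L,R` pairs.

Answer: 108,96 96,11 11,21 21,222

Derivation:
Round 1 (k=5): L=108 R=96
Round 2 (k=9): L=96 R=11
Round 3 (k=10): L=11 R=21
Round 4 (k=22): L=21 R=222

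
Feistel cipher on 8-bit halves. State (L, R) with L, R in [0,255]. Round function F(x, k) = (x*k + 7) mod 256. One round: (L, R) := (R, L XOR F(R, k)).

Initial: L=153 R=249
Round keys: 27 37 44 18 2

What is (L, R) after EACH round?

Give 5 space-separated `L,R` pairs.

Answer: 249,211 211,127 127,8 8,232 232,223

Derivation:
Round 1 (k=27): L=249 R=211
Round 2 (k=37): L=211 R=127
Round 3 (k=44): L=127 R=8
Round 4 (k=18): L=8 R=232
Round 5 (k=2): L=232 R=223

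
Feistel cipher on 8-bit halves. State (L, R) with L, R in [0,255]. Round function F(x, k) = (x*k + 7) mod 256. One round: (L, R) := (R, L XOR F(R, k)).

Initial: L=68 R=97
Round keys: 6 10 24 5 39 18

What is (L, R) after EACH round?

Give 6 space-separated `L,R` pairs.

Answer: 97,9 9,0 0,14 14,77 77,204 204,18

Derivation:
Round 1 (k=6): L=97 R=9
Round 2 (k=10): L=9 R=0
Round 3 (k=24): L=0 R=14
Round 4 (k=5): L=14 R=77
Round 5 (k=39): L=77 R=204
Round 6 (k=18): L=204 R=18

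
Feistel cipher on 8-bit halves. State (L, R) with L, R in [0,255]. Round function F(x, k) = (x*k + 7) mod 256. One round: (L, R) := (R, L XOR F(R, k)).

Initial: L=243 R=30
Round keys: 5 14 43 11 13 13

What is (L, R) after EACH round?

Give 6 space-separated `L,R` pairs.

Answer: 30,110 110,21 21,224 224,178 178,241 241,246

Derivation:
Round 1 (k=5): L=30 R=110
Round 2 (k=14): L=110 R=21
Round 3 (k=43): L=21 R=224
Round 4 (k=11): L=224 R=178
Round 5 (k=13): L=178 R=241
Round 6 (k=13): L=241 R=246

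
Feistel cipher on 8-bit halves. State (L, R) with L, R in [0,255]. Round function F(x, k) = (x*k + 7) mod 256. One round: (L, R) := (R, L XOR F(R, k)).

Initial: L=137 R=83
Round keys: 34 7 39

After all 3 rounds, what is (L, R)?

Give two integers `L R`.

Round 1 (k=34): L=83 R=132
Round 2 (k=7): L=132 R=240
Round 3 (k=39): L=240 R=19

Answer: 240 19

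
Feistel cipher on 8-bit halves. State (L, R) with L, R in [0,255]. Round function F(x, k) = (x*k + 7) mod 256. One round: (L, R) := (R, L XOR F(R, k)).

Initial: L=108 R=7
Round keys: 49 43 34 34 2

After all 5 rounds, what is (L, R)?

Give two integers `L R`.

Answer: 19 4

Derivation:
Round 1 (k=49): L=7 R=50
Round 2 (k=43): L=50 R=106
Round 3 (k=34): L=106 R=41
Round 4 (k=34): L=41 R=19
Round 5 (k=2): L=19 R=4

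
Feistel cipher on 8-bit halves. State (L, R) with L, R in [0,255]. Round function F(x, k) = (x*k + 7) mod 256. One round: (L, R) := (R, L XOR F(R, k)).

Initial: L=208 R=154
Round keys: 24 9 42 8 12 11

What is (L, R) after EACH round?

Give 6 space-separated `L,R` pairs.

Round 1 (k=24): L=154 R=167
Round 2 (k=9): L=167 R=124
Round 3 (k=42): L=124 R=248
Round 4 (k=8): L=248 R=187
Round 5 (k=12): L=187 R=51
Round 6 (k=11): L=51 R=131

Answer: 154,167 167,124 124,248 248,187 187,51 51,131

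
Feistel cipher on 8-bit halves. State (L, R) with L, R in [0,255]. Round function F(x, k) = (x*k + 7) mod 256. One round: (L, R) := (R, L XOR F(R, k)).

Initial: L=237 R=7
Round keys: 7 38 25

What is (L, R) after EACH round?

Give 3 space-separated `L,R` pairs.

Round 1 (k=7): L=7 R=213
Round 2 (k=38): L=213 R=162
Round 3 (k=25): L=162 R=12

Answer: 7,213 213,162 162,12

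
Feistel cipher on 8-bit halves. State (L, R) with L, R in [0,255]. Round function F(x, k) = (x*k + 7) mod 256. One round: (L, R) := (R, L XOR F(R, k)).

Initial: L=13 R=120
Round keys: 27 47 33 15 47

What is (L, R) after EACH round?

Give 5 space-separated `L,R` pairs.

Round 1 (k=27): L=120 R=162
Round 2 (k=47): L=162 R=189
Round 3 (k=33): L=189 R=198
Round 4 (k=15): L=198 R=28
Round 5 (k=47): L=28 R=237

Answer: 120,162 162,189 189,198 198,28 28,237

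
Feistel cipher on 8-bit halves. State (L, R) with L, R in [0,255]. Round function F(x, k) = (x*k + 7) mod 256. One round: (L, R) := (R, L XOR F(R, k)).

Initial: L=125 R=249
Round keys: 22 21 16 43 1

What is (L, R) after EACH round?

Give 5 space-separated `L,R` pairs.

Answer: 249,16 16,174 174,247 247,42 42,198

Derivation:
Round 1 (k=22): L=249 R=16
Round 2 (k=21): L=16 R=174
Round 3 (k=16): L=174 R=247
Round 4 (k=43): L=247 R=42
Round 5 (k=1): L=42 R=198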